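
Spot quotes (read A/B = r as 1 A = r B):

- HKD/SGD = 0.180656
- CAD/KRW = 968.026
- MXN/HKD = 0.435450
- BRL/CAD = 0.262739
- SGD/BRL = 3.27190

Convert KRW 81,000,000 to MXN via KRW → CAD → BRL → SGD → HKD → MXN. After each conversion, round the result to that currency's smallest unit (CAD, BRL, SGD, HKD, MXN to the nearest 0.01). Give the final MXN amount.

KRW 81,000,000 ÷ 968.026 = CAD 83,675.44
CAD 83,675.44 ÷ 0.262739 = BRL 318,473.62
BRL 318,473.62 ÷ 3.27190 = SGD 97,335.99
SGD 97,335.99 ÷ 0.180656 = HKD 538,791.90
HKD 538,791.90 ÷ 0.435450 = MXN 1,237,322.08

MXN 1,237,322.08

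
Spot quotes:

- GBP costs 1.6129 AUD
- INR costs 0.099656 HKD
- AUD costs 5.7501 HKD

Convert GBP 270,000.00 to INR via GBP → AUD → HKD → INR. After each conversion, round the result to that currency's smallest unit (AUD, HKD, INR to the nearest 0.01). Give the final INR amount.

GBP 270,000.00 × 1.6129 = AUD 435,483.00
AUD 435,483.00 × 5.7501 = HKD 2,504,070.80
HKD 2,504,070.80 ÷ 0.099656 = INR 25,127,145.38

INR 25,127,145.38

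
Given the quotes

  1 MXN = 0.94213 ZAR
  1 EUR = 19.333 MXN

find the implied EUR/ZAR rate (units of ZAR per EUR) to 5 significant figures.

1 EUR × 19.333 = 19.333 MXN
19.333 MXN × 0.94213 = 18.2142 ZAR

EUR/ZAR = 18.214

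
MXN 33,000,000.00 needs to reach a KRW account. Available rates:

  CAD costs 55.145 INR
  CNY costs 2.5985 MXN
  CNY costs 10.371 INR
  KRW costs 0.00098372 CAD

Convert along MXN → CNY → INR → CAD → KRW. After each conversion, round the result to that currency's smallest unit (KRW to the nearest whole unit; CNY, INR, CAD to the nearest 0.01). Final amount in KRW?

KRW 2,427,919,093

MXN 33,000,000.00 ÷ 2.5985 = CNY 12,699,634.40
CNY 12,699,634.40 × 10.371 = INR 131,707,908.36
INR 131,707,908.36 ÷ 55.145 = CAD 2,388,392.57
CAD 2,388,392.57 ÷ 0.00098372 = KRW 2,427,919,093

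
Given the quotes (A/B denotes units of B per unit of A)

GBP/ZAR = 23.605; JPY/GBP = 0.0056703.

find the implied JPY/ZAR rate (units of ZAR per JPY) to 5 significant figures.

JPY/ZAR = 0.13385

1 JPY × 0.0056703 = 0.0056703 GBP
0.0056703 GBP × 23.605 = 0.133847 ZAR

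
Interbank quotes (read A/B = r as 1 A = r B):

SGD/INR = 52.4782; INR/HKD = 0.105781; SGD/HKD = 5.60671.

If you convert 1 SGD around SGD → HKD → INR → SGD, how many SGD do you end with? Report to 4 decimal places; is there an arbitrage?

1.0100 (arbitrage exists)

Around SGD → HKD → INR → SGD: 1 × 5.60671 ÷ 0.105781 ÷ 52.4782 = 1.010000
Product > 1; profitable direction is SGD → HKD → INR → SGD.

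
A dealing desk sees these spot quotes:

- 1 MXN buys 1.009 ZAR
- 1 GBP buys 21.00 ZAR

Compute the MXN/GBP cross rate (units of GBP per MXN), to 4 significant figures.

1 MXN × 1.009 = 1.009 ZAR
1.009 ZAR ÷ 21.00 = 0.0480476 GBP

MXN/GBP = 0.04805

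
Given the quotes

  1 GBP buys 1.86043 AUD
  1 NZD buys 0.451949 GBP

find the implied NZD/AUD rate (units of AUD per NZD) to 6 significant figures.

NZD/AUD = 0.840819

1 NZD × 0.451949 = 0.451949 GBP
0.451949 GBP × 1.86043 = 0.840819 AUD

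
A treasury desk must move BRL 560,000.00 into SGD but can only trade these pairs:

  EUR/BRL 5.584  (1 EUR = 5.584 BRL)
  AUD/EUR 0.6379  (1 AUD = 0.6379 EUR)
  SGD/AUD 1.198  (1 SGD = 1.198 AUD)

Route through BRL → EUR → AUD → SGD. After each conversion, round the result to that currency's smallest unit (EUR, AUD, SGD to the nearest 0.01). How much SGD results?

SGD 131,230.02

BRL 560,000.00 ÷ 5.584 = EUR 100,286.53
EUR 100,286.53 ÷ 0.6379 = AUD 157,213.56
AUD 157,213.56 ÷ 1.198 = SGD 131,230.02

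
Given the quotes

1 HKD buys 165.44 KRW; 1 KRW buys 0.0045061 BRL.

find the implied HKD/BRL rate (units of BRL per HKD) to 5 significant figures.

HKD/BRL = 0.74549

1 HKD × 165.44 = 165.44 KRW
165.44 KRW × 0.0045061 = 0.745489 BRL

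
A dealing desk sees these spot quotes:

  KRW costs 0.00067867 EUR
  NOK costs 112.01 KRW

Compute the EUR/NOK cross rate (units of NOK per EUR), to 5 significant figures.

1 EUR ÷ 0.00067867 = 1473.47 KRW
1473.47 KRW ÷ 112.01 = 13.1548 NOK

EUR/NOK = 13.155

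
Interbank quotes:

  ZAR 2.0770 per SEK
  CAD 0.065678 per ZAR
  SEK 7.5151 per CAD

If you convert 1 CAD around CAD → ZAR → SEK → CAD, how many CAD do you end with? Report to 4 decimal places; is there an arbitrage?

Around CAD → ZAR → SEK → CAD: 1 ÷ 0.065678 ÷ 2.0770 ÷ 7.5151 = 0.975459
Product < 1; profitable direction is CAD → SEK → ZAR → CAD.

0.9755 (arbitrage exists)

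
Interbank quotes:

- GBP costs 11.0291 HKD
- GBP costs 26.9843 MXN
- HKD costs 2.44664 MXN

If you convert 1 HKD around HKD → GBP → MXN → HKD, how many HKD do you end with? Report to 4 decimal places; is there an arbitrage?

Around HKD → GBP → MXN → HKD: 1 ÷ 11.0291 × 26.9843 ÷ 2.44664 = 1.000002
Product ≈ 1 (deviation 0.000%, within rounding noise).

1.0000 (no arbitrage)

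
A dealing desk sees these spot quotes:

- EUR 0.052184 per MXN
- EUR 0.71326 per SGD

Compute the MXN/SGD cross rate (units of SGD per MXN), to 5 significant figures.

1 MXN × 0.052184 = 0.052184 EUR
0.052184 EUR ÷ 0.71326 = 0.0731627 SGD

MXN/SGD = 0.073163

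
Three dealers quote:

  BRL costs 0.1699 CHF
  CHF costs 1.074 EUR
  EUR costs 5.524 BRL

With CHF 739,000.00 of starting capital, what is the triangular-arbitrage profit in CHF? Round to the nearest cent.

Profitable loop is CHF → EUR → BRL → CHF:
CHF 739,000.00 × 1.074 = EUR 793,686.00
EUR 793,686.00 × 5.524 = BRL 4,384,321.46
BRL 4,384,321.46 × 0.1699 = CHF 744,896.22
Profit = CHF 744,896.22 − CHF 739,000.00

Profit: CHF 5,896.22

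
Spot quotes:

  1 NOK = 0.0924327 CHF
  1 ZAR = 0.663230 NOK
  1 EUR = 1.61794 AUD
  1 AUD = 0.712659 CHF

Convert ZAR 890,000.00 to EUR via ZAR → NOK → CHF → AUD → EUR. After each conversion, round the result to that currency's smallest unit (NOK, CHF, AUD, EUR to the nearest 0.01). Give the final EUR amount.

EUR 47,319.00

ZAR 890,000.00 × 0.663230 = NOK 590,274.70
NOK 590,274.70 × 0.0924327 = CHF 54,560.68
CHF 54,560.68 ÷ 0.712659 = AUD 76,559.31
AUD 76,559.31 ÷ 1.61794 = EUR 47,319.00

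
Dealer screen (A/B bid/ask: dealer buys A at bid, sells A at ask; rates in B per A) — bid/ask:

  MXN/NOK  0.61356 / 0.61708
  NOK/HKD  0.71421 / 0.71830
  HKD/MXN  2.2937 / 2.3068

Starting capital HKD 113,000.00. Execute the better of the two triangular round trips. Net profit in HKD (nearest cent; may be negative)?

Best loop HKD → MXN → NOK → HKD:
HKD 113,000.00 × 2.2937 (sell HKD at bid) = MXN 259,188.10
MXN 259,188.10 × 0.61356 (sell MXN at bid) = NOK 159,027.45
NOK 159,027.45 × 0.71421 (sell NOK at bid) = HKD 113,579.00

Net profit: HKD 579.00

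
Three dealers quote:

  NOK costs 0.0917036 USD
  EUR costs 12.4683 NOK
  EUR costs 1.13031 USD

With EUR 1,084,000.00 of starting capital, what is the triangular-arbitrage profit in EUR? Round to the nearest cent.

Profit: EUR 12,542.18

Profitable loop is EUR → NOK → USD → EUR:
EUR 1,084,000.00 × 12.4683 = NOK 13,515,637.20
NOK 13,515,637.20 × 0.0917036 = USD 1,239,432.59
USD 1,239,432.59 ÷ 1.13031 = EUR 1,096,542.18
Profit = EUR 1,096,542.18 − EUR 1,084,000.00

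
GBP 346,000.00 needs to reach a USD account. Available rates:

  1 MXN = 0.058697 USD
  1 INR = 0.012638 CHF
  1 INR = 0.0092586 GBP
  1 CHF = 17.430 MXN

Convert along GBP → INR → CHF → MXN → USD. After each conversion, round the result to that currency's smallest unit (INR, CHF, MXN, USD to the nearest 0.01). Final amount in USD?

GBP 346,000.00 ÷ 0.0092586 = INR 37,370,660.79
INR 37,370,660.79 × 0.012638 = CHF 472,290.41
CHF 472,290.41 × 17.430 = MXN 8,232,021.85
MXN 8,232,021.85 × 0.058697 = USD 483,194.99

USD 483,194.99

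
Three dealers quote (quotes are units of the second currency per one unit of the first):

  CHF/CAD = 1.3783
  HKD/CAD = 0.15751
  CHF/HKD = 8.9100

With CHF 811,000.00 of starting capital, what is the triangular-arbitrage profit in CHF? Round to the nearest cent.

Profitable loop is CHF → HKD → CAD → CHF:
CHF 811,000.00 × 8.9100 = HKD 7,226,010.00
HKD 7,226,010.00 × 0.15751 = CAD 1,138,168.84
CAD 1,138,168.84 ÷ 1.3783 = CHF 825,777.29
Profit = CHF 825,777.29 − CHF 811,000.00

Profit: CHF 14,777.29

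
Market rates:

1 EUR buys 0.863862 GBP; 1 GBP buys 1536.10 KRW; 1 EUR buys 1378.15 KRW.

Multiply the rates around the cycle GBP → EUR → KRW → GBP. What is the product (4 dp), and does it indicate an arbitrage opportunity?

Around GBP → EUR → KRW → GBP: 1 ÷ 0.863862 × 1378.15 ÷ 1536.10 = 1.038562
Product > 1; profitable direction is GBP → EUR → KRW → GBP.

1.0386 (arbitrage exists)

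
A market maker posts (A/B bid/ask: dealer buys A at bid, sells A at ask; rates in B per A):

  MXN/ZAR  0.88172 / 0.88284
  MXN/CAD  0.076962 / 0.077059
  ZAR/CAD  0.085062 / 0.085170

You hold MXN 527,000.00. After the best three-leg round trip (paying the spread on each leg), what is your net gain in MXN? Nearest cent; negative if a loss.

Best loop MXN → CAD → ZAR → MXN:
MXN 527,000.00 × 0.076962 (sell MXN at bid) = CAD 40,558.97
CAD 40,558.97 ÷ 0.085170 (buy ZAR at ask) = ZAR 476,211.98
ZAR 476,211.98 ÷ 0.88284 (buy MXN at ask) = MXN 539,409.15

Net profit: MXN 12,409.15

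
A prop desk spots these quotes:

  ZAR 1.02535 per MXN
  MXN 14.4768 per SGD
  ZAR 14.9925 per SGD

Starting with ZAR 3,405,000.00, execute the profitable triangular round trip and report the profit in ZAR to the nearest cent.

Profitable loop is ZAR → MXN → SGD → ZAR:
ZAR 3,405,000.00 ÷ 1.02535 = MXN 3,320,817.28
MXN 3,320,817.28 ÷ 14.4768 = SGD 229,388.90
SGD 229,388.90 × 14.9925 = ZAR 3,439,113.14
Profit = ZAR 3,439,113.14 − ZAR 3,405,000.00

Profit: ZAR 34,113.14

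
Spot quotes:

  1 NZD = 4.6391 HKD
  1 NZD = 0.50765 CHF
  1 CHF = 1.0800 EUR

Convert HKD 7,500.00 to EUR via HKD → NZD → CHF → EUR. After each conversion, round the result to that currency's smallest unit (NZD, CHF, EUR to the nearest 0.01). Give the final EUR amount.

EUR 886.37

HKD 7,500.00 ÷ 4.6391 = NZD 1,616.69
NZD 1,616.69 × 0.50765 = CHF 820.71
CHF 820.71 × 1.0800 = EUR 886.37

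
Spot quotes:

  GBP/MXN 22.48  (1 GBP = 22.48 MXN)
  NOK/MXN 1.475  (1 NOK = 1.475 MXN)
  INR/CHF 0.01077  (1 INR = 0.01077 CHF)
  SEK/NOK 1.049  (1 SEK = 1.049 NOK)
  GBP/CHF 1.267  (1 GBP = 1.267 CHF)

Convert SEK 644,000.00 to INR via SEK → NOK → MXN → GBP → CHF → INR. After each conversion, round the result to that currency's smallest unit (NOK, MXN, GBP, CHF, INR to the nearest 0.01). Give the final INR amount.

SEK 644,000.00 × 1.049 = NOK 675,556.00
NOK 675,556.00 × 1.475 = MXN 996,445.10
MXN 996,445.10 ÷ 22.48 = GBP 44,325.85
GBP 44,325.85 × 1.267 = CHF 56,160.85
CHF 56,160.85 ÷ 0.01077 = INR 5,214,563.60

INR 5,214,563.60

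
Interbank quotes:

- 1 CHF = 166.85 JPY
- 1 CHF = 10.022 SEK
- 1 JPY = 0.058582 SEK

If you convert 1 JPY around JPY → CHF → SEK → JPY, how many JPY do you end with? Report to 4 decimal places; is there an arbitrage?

Around JPY → CHF → SEK → JPY: 1 ÷ 166.85 × 10.022 ÷ 0.058582 = 1.025331
Product > 1; profitable direction is JPY → CHF → SEK → JPY.

1.0253 (arbitrage exists)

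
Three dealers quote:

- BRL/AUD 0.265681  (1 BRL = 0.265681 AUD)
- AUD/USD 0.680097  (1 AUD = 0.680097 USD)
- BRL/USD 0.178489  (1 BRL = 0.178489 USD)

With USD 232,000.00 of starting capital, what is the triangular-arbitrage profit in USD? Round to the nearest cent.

Profit: USD 2,859.37

Profitable loop is USD → BRL → AUD → USD:
USD 232,000.00 ÷ 0.178489 = BRL 1,299,799.99
BRL 1,299,799.99 × 0.265681 = AUD 345,332.16
AUD 345,332.16 × 0.680097 = USD 234,859.37
Profit = USD 234,859.37 − USD 232,000.00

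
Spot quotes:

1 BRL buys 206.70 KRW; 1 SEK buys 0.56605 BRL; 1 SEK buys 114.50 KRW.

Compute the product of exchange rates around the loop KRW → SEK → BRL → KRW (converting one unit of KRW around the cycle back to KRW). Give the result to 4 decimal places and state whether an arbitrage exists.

1.0219 (arbitrage exists)

Around KRW → SEK → BRL → KRW: 1 ÷ 114.50 × 0.56605 × 206.70 = 1.021856
Product > 1; profitable direction is KRW → SEK → BRL → KRW.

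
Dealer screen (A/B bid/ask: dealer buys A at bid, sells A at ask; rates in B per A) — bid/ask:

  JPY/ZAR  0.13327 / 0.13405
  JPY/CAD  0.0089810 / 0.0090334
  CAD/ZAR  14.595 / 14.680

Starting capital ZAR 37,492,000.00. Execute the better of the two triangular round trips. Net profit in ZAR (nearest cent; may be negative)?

Net profit: ZAR 186,509.04

Best loop ZAR → CAD → JPY → ZAR:
ZAR 37,492,000.00 ÷ 14.680 (buy CAD at ask) = CAD 2,553,950.95
CAD 2,553,950.95 ÷ 0.0090334 (buy JPY at ask) = JPY 282,723,111
JPY 282,723,111 × 0.13327 (sell JPY at bid) = ZAR 37,678,509.04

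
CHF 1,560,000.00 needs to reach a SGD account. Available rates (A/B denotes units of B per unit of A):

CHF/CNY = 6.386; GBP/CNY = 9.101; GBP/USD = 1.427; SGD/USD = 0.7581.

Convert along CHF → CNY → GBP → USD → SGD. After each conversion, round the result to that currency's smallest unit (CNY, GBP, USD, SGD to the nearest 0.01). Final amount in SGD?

SGD 2,060,449.03

CHF 1,560,000.00 × 6.386 = CNY 9,962,160.00
CNY 9,962,160.00 ÷ 9.101 = GBP 1,094,622.57
GBP 1,094,622.57 × 1.427 = USD 1,562,026.41
USD 1,562,026.41 ÷ 0.7581 = SGD 2,060,449.03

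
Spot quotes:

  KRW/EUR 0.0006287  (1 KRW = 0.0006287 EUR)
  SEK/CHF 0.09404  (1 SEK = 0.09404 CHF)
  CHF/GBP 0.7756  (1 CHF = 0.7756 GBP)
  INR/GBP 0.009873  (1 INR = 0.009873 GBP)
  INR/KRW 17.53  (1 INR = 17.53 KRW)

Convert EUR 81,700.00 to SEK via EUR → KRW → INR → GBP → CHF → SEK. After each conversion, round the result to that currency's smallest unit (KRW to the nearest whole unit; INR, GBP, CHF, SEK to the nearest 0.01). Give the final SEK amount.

SEK 1,003,449.17

EUR 81,700.00 ÷ 0.0006287 = KRW 129,950,692
KRW 129,950,692 ÷ 17.53 = INR 7,413,045.75
INR 7,413,045.75 × 0.009873 = GBP 73,189.00
GBP 73,189.00 ÷ 0.7756 = CHF 94,364.36
CHF 94,364.36 ÷ 0.09404 = SEK 1,003,449.17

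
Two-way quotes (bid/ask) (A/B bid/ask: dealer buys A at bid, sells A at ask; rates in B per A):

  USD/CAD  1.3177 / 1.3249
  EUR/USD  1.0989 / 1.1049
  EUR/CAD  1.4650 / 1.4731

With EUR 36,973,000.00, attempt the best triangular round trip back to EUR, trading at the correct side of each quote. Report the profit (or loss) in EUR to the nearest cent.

Net profit: EUR 28,236.87

Best loop EUR → CAD → USD → EUR:
EUR 36,973,000.00 × 1.4650 (sell EUR at bid) = CAD 54,165,445.00
CAD 54,165,445.00 ÷ 1.3249 (buy USD at ask) = USD 40,882,666.62
USD 40,882,666.62 ÷ 1.1049 (buy EUR at ask) = EUR 37,001,236.87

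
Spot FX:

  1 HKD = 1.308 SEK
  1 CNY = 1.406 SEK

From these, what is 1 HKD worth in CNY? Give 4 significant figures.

HKD/CNY = 0.9303

1 HKD × 1.308 = 1.308 SEK
1.308 SEK ÷ 1.406 = 0.930299 CNY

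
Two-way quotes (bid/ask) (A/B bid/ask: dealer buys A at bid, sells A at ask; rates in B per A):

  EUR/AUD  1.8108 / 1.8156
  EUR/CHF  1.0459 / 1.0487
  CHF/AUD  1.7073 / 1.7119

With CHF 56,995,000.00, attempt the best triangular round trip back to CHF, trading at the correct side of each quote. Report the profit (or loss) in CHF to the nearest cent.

Net profit: CHF 493,050.83

Best loop CHF → EUR → AUD → CHF:
CHF 56,995,000.00 ÷ 1.0487 (buy EUR at ask) = EUR 54,348,240.68
EUR 54,348,240.68 × 1.8108 (sell EUR at bid) = AUD 98,413,794.22
AUD 98,413,794.22 ÷ 1.7119 (buy CHF at ask) = CHF 57,488,050.83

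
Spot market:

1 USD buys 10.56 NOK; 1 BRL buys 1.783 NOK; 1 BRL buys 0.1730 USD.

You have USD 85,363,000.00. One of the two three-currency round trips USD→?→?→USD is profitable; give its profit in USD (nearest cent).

Profitable loop is USD → NOK → BRL → USD:
USD 85,363,000.00 × 10.56 = NOK 901,433,280.00
NOK 901,433,280.00 ÷ 1.783 = BRL 505,571,104.88
BRL 505,571,104.88 × 0.1730 = USD 87,463,801.14
Profit = USD 87,463,801.14 − USD 85,363,000.00

Profit: USD 2,100,801.14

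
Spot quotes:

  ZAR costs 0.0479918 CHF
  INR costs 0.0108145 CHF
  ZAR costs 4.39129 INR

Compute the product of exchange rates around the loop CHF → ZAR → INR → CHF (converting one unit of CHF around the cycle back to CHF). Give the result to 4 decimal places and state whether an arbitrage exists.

0.9895 (arbitrage exists)

Around CHF → ZAR → INR → CHF: 1 ÷ 0.0479918 × 4.39129 × 0.0108145 = 0.989536
Product < 1; profitable direction is CHF → INR → ZAR → CHF.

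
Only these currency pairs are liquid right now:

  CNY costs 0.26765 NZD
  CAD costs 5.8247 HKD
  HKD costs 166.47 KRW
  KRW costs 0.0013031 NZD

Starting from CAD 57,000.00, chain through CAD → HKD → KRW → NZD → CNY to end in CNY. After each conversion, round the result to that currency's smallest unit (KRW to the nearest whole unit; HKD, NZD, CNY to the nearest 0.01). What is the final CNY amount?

CNY 269,088.36

CAD 57,000.00 × 5.8247 = HKD 332,007.90
HKD 332,007.90 × 166.47 = KRW 55,269,355
KRW 55,269,355 × 0.0013031 = NZD 72,021.50
NZD 72,021.50 ÷ 0.26765 = CNY 269,088.36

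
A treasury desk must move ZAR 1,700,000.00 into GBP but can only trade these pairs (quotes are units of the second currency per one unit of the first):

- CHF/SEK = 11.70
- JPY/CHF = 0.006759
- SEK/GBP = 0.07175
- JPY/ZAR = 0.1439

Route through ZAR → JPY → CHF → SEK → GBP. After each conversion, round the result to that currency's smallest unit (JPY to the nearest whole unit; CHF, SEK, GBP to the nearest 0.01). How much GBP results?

GBP 67,031.41

ZAR 1,700,000.00 ÷ 0.1439 = JPY 11,813,760
JPY 11,813,760 × 0.006759 = CHF 79,849.20
CHF 79,849.20 × 11.70 = SEK 934,235.64
SEK 934,235.64 × 0.07175 = GBP 67,031.41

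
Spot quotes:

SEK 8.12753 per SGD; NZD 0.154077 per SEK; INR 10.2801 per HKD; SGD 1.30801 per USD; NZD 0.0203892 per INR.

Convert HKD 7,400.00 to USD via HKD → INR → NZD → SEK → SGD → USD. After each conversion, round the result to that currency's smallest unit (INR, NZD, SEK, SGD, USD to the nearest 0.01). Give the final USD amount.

HKD 7,400.00 × 10.2801 = INR 76,072.74
INR 76,072.74 × 0.0203892 = NZD 1,551.06
NZD 1,551.06 ÷ 0.154077 = SEK 10,066.78
SEK 10,066.78 ÷ 8.12753 = SGD 1,238.60
SGD 1,238.60 ÷ 1.30801 = USD 946.93

USD 946.93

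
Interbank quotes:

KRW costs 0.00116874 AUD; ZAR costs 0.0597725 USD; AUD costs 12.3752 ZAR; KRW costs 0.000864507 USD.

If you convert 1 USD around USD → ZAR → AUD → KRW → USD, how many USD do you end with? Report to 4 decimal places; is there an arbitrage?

Around USD → ZAR → AUD → KRW → USD: 1 ÷ 0.0597725 ÷ 12.3752 ÷ 0.00116874 × 0.000864507 = 0.999993
Product ≈ 1 (deviation 0.001%, within rounding noise).

1.0000 (no arbitrage)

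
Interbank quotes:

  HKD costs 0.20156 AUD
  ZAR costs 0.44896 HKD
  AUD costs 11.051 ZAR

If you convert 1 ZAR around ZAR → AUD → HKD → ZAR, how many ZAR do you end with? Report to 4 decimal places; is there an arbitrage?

1.0000 (no arbitrage)

Around ZAR → AUD → HKD → ZAR: 1 ÷ 11.051 ÷ 0.20156 ÷ 0.44896 = 0.999969
Product ≈ 1 (deviation 0.003%, within rounding noise).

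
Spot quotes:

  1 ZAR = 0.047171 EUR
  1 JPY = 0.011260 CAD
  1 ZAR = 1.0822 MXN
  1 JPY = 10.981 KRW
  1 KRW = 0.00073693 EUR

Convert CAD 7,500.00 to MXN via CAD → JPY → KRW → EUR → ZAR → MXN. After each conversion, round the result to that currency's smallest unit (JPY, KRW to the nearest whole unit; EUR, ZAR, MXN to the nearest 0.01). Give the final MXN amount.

MXN 123,658.41

CAD 7,500.00 ÷ 0.011260 = JPY 666,075
JPY 666,075 × 10.981 = KRW 7,314,170
KRW 7,314,170 × 0.00073693 = EUR 5,390.03
EUR 5,390.03 ÷ 0.047171 = ZAR 114,265.76
ZAR 114,265.76 × 1.0822 = MXN 123,658.41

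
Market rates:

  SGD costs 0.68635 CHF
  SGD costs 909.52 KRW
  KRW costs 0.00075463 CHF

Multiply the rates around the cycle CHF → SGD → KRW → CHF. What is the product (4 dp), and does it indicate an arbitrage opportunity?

1.0000 (no arbitrage)

Around CHF → SGD → KRW → CHF: 1 ÷ 0.68635 × 909.52 × 0.00075463 = 1.000002
Product ≈ 1 (deviation 0.000%, within rounding noise).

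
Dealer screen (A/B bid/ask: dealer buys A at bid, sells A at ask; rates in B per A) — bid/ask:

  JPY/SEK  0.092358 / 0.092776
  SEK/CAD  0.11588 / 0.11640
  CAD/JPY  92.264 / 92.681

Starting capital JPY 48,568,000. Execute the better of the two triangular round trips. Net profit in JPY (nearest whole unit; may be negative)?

Net result: JPY -42,403 (no profitable arbitrage after spreads)

Best loop JPY → CAD → SEK → JPY:
JPY 48,568,000 ÷ 92.681 (buy CAD at ask) = CAD 524,034.05
CAD 524,034.05 ÷ 0.11640 (buy SEK at ask) = SEK 4,502,010.76
SEK 4,502,010.76 ÷ 0.092776 (buy JPY at ask) = JPY 48,525,597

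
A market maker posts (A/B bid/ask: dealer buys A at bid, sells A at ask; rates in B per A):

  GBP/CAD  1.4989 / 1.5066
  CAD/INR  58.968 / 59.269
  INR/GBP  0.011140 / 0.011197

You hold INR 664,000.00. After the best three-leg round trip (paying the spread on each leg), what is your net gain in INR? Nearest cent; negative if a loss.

Net profit: INR 111.25

Best loop INR → CAD → GBP → INR:
INR 664,000.00 ÷ 59.269 (buy CAD at ask) = CAD 11,203.16
CAD 11,203.16 ÷ 1.5066 (buy GBP at ask) = GBP 7,436.05
GBP 7,436.05 ÷ 0.011197 (buy INR at ask) = INR 664,111.25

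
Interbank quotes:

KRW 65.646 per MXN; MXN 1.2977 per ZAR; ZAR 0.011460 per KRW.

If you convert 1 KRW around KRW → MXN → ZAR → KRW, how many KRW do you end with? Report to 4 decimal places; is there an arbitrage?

1.0243 (arbitrage exists)

Around KRW → MXN → ZAR → KRW: 1 ÷ 65.646 ÷ 1.2977 ÷ 0.011460 = 1.024313
Product > 1; profitable direction is KRW → MXN → ZAR → KRW.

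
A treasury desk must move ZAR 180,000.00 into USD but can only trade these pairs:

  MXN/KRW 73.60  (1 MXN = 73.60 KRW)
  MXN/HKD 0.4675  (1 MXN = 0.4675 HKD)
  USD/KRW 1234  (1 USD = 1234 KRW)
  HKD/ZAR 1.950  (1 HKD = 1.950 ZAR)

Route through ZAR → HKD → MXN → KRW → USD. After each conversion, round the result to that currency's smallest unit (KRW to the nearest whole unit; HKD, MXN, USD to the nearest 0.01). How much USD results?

USD 11,776.57

ZAR 180,000.00 ÷ 1.950 = HKD 92,307.69
HKD 92,307.69 ÷ 0.4675 = MXN 197,449.60
MXN 197,449.60 × 73.60 = KRW 14,532,291
KRW 14,532,291 ÷ 1234 = USD 11,776.57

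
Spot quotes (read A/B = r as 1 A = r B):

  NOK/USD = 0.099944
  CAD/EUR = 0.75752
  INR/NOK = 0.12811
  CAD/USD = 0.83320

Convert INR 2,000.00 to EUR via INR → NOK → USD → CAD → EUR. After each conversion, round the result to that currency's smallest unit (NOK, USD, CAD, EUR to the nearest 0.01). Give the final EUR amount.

EUR 23.29

INR 2,000.00 × 0.12811 = NOK 256.22
NOK 256.22 × 0.099944 = USD 25.61
USD 25.61 ÷ 0.83320 = CAD 30.74
CAD 30.74 × 0.75752 = EUR 23.29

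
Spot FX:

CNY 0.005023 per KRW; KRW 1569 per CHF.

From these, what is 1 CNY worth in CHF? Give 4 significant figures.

CNY/CHF = 0.1269

1 CNY ÷ 0.005023 = 199.084 KRW
199.084 KRW ÷ 1569 = 0.126886 CHF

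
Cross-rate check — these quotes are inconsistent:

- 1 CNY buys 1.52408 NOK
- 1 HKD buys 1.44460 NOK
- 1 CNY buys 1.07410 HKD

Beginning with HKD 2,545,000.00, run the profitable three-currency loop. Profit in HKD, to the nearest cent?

Profitable loop is HKD → NOK → CNY → HKD:
HKD 2,545,000.00 × 1.44460 = NOK 3,676,507.00
NOK 3,676,507.00 ÷ 1.52408 = CNY 2,412,279.54
CNY 2,412,279.54 × 1.07410 = HKD 2,591,029.45
Profit = HKD 2,591,029.45 − HKD 2,545,000.00

Profit: HKD 46,029.45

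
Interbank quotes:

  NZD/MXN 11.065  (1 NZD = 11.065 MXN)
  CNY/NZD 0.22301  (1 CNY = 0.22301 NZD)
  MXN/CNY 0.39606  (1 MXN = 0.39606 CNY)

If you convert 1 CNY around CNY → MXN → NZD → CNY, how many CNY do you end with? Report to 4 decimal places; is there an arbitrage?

Around CNY → MXN → NZD → CNY: 1 ÷ 0.39606 ÷ 11.065 ÷ 0.22301 = 1.023206
Product > 1; profitable direction is CNY → MXN → NZD → CNY.

1.0232 (arbitrage exists)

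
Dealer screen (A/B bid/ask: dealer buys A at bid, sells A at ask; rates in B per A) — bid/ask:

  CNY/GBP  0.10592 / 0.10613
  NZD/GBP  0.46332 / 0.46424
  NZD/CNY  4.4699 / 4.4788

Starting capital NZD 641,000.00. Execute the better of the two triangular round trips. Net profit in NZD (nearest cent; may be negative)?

Net profit: NZD 12,719.22

Best loop NZD → CNY → GBP → NZD:
NZD 641,000.00 × 4.4699 (sell NZD at bid) = CNY 2,865,205.90
CNY 2,865,205.90 × 0.10592 (sell CNY at bid) = GBP 303,482.61
GBP 303,482.61 ÷ 0.46424 (buy NZD at ask) = NZD 653,719.22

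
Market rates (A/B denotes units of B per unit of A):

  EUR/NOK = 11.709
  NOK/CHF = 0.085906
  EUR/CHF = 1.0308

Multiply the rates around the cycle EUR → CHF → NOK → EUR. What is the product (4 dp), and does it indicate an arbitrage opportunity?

Around EUR → CHF → NOK → EUR: 1 × 1.0308 ÷ 0.085906 ÷ 11.709 = 1.024781
Product > 1; profitable direction is EUR → CHF → NOK → EUR.

1.0248 (arbitrage exists)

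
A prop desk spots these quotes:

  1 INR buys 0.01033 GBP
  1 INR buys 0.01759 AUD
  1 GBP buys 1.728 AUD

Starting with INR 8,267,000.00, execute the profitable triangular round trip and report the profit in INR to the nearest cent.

Profit: INR 122,308.36

Profitable loop is INR → GBP → AUD → INR:
INR 8,267,000.00 × 0.01033 = GBP 85,398.11
GBP 85,398.11 × 1.728 = AUD 147,567.93
AUD 147,567.93 ÷ 0.01759 = INR 8,389,308.36
Profit = INR 8,389,308.36 − INR 8,267,000.00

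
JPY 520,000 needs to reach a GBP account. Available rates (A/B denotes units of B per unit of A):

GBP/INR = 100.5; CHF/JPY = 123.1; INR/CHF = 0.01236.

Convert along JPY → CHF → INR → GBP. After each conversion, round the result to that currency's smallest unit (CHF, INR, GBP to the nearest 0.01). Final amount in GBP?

JPY 520,000 ÷ 123.1 = CHF 4,224.21
CHF 4,224.21 ÷ 0.01236 = INR 341,764.56
INR 341,764.56 ÷ 100.5 = GBP 3,400.64

GBP 3,400.64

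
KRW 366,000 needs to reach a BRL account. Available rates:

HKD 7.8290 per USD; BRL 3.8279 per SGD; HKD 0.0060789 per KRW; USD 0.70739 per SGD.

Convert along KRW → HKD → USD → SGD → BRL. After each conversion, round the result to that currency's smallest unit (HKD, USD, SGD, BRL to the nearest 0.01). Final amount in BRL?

KRW 366,000 × 0.0060789 = HKD 2,224.88
HKD 2,224.88 ÷ 7.8290 = USD 284.18
USD 284.18 ÷ 0.70739 = SGD 401.73
SGD 401.73 × 3.8279 = BRL 1,537.78

BRL 1,537.78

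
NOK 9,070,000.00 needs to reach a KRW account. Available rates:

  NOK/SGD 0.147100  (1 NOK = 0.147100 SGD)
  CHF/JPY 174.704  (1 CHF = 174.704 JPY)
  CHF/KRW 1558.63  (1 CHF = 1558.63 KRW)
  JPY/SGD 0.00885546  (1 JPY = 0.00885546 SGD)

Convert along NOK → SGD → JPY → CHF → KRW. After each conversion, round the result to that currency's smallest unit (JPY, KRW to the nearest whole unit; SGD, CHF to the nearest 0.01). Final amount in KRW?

KRW 1,344,153,955

NOK 9,070,000.00 × 0.147100 = SGD 1,334,197.00
SGD 1,334,197.00 ÷ 0.00885546 = JPY 150,663,771
JPY 150,663,771 ÷ 174.704 = CHF 862,394.51
CHF 862,394.51 × 1558.63 = KRW 1,344,153,955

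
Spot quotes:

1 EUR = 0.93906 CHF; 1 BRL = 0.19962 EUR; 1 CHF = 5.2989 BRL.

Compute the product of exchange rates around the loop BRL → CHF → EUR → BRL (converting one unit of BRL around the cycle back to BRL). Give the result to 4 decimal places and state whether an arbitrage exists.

Around BRL → CHF → EUR → BRL: 1 ÷ 5.2989 ÷ 0.93906 ÷ 0.19962 = 1.006739
Product > 1; profitable direction is BRL → CHF → EUR → BRL.

1.0067 (arbitrage exists)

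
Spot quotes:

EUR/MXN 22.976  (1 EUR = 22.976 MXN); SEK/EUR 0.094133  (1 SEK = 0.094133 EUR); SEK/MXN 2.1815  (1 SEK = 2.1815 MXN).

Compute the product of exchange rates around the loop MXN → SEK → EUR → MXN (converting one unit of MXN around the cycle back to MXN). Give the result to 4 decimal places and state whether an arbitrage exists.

0.9914 (arbitrage exists)

Around MXN → SEK → EUR → MXN: 1 ÷ 2.1815 × 0.094133 × 22.976 = 0.991428
Product < 1; profitable direction is MXN → EUR → SEK → MXN.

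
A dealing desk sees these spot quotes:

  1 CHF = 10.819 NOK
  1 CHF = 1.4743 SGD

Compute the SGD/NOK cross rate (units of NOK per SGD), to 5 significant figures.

SGD/NOK = 7.3384

1 SGD ÷ 1.4743 = 0.678288 CHF
0.678288 CHF × 10.819 = 7.3384 NOK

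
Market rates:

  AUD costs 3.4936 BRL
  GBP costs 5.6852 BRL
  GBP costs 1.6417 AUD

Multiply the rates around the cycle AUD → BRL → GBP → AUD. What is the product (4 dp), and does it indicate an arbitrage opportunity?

Around AUD → BRL → GBP → AUD: 1 × 3.4936 ÷ 5.6852 × 1.6417 = 1.008838
Product > 1; profitable direction is AUD → BRL → GBP → AUD.

1.0088 (arbitrage exists)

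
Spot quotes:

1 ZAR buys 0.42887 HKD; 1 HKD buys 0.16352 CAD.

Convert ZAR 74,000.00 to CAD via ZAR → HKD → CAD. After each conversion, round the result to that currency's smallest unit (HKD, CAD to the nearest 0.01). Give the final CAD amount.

CAD 5,189.53

ZAR 74,000.00 × 0.42887 = HKD 31,736.38
HKD 31,736.38 × 0.16352 = CAD 5,189.53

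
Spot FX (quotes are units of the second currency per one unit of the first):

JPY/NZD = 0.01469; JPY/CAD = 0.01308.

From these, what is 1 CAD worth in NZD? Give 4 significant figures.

CAD/NZD = 1.123

1 CAD ÷ 0.01308 = 76.4526 JPY
76.4526 JPY × 0.01469 = 1.12309 NZD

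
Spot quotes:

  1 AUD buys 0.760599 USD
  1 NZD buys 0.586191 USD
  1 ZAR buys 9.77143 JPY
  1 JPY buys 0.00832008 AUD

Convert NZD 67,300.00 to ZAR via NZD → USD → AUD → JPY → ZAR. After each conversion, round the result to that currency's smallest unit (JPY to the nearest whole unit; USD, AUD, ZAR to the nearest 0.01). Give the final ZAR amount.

NZD 67,300.00 × 0.586191 = USD 39,450.65
USD 39,450.65 ÷ 0.760599 = AUD 51,867.87
AUD 51,867.87 ÷ 0.00832008 = JPY 6,234,059
JPY 6,234,059 ÷ 9.77143 = ZAR 637,988.40

ZAR 637,988.40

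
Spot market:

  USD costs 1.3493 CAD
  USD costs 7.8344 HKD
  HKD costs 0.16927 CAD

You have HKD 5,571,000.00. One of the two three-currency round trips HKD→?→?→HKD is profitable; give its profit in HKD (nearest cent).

Profit: HKD 97,340.66

Profitable loop is HKD → USD → CAD → HKD:
HKD 5,571,000.00 ÷ 7.8344 = USD 711,094.66
USD 711,094.66 × 1.3493 = CAD 959,480.02
CAD 959,480.02 ÷ 0.16927 = HKD 5,668,340.66
Profit = HKD 5,668,340.66 − HKD 5,571,000.00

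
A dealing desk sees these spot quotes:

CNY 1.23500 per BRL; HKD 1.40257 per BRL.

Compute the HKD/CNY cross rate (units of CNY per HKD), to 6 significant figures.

1 HKD ÷ 1.40257 = 0.712977 BRL
0.712977 BRL × 1.23500 = 0.880526 CNY

HKD/CNY = 0.880526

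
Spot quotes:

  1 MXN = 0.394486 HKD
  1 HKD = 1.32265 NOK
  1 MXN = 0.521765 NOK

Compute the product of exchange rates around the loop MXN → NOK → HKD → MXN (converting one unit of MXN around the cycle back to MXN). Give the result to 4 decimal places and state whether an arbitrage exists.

Around MXN → NOK → HKD → MXN: 1 × 0.521765 ÷ 1.32265 ÷ 0.394486 = 0.999996
Product ≈ 1 (deviation 0.000%, within rounding noise).

1.0000 (no arbitrage)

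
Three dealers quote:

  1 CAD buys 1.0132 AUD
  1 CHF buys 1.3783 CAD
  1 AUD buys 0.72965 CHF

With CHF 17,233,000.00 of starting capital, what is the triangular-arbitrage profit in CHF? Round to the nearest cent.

Profitable loop is CHF → CAD → AUD → CHF:
CHF 17,233,000.00 × 1.3783 = CAD 23,752,243.90
CAD 23,752,243.90 × 1.0132 = AUD 24,065,773.52
AUD 24,065,773.52 × 0.72965 = CHF 17,559,591.65
Profit = CHF 17,559,591.65 − CHF 17,233,000.00

Profit: CHF 326,591.65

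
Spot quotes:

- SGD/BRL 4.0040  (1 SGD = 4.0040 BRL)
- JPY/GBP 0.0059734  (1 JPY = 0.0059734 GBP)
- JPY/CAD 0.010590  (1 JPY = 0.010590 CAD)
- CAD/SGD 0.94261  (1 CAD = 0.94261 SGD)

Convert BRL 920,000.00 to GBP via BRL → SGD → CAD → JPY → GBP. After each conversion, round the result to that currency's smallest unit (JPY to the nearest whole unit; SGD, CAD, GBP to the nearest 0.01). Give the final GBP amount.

GBP 137,495.14

BRL 920,000.00 ÷ 4.0040 = SGD 229,770.23
SGD 229,770.23 ÷ 0.94261 = CAD 243,759.59
CAD 243,759.59 ÷ 0.010590 = JPY 23,017,903
JPY 23,017,903 × 0.0059734 = GBP 137,495.14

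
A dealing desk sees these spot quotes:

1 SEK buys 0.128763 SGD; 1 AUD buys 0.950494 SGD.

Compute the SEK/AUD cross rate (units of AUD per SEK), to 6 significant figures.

1 SEK × 0.128763 = 0.128763 SGD
0.128763 SGD ÷ 0.950494 = 0.13547 AUD

SEK/AUD = 0.135470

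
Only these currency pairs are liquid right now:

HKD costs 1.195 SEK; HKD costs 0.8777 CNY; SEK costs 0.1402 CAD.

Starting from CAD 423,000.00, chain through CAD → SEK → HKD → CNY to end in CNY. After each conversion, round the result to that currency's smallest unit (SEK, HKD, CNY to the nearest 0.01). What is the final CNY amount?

CNY 2,216,004.03

CAD 423,000.00 ÷ 0.1402 = SEK 3,017,118.40
SEK 3,017,118.40 ÷ 1.195 = HKD 2,524,785.27
HKD 2,524,785.27 × 0.8777 = CNY 2,216,004.03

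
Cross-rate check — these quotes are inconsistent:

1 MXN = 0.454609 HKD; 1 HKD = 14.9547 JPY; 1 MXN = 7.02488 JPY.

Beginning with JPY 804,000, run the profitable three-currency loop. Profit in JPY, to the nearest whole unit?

Profit: JPY 26,767

Profitable loop is JPY → HKD → MXN → JPY:
JPY 804,000 ÷ 14.9547 = HKD 53,762.36
HKD 53,762.36 ÷ 0.454609 = MXN 118,260.66
MXN 118,260.66 × 7.02488 = JPY 830,767
Profit = JPY 830,767 − JPY 804,000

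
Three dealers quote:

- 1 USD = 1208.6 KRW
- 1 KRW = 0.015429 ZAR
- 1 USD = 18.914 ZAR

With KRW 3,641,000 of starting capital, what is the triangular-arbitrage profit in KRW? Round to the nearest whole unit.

Profit: KRW 52,037

Profitable loop is KRW → USD → ZAR → KRW:
KRW 3,641,000 ÷ 1208.6 = USD 3,012.58
USD 3,012.58 × 18.914 = ZAR 56,979.87
ZAR 56,979.87 ÷ 0.015429 = KRW 3,693,037
Profit = KRW 3,693,037 − KRW 3,641,000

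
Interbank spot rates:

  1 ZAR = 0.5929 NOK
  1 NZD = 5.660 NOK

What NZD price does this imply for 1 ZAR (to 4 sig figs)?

ZAR/NZD = 0.1048

1 ZAR × 0.5929 = 0.5929 NOK
0.5929 NOK ÷ 5.660 = 0.104753 NZD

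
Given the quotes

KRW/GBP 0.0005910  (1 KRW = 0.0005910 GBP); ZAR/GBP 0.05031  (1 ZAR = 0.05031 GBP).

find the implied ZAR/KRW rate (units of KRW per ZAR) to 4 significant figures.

ZAR/KRW = 85.13

1 ZAR × 0.05031 = 0.05031 GBP
0.05031 GBP ÷ 0.0005910 = 85.1269 KRW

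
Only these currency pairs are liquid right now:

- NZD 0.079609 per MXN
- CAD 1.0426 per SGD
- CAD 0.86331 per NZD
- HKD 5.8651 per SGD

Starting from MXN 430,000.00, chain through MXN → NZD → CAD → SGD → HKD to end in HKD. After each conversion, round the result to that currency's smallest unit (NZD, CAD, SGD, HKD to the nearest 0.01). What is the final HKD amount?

MXN 430,000.00 × 0.079609 = NZD 34,231.87
NZD 34,231.87 × 0.86331 = CAD 29,552.72
CAD 29,552.72 ÷ 1.0426 = SGD 28,345.21
SGD 28,345.21 × 5.8651 = HKD 166,247.49

HKD 166,247.49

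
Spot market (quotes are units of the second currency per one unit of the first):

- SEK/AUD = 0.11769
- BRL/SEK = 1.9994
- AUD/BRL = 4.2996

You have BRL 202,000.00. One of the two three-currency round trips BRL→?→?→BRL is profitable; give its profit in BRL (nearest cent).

Profit: BRL 2,370.72

Profitable loop is BRL → SEK → AUD → BRL:
BRL 202,000.00 × 1.9994 = SEK 403,878.80
SEK 403,878.80 × 0.11769 = AUD 47,532.50
AUD 47,532.50 × 4.2996 = BRL 204,370.72
Profit = BRL 204,370.72 − BRL 202,000.00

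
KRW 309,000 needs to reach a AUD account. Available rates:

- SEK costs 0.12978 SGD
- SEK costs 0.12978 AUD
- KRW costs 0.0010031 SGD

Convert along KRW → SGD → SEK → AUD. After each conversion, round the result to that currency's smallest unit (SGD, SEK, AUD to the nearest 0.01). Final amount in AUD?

KRW 309,000 × 0.0010031 = SGD 309.96
SGD 309.96 ÷ 0.12978 = SEK 2,388.35
SEK 2,388.35 × 0.12978 = AUD 309.96

AUD 309.96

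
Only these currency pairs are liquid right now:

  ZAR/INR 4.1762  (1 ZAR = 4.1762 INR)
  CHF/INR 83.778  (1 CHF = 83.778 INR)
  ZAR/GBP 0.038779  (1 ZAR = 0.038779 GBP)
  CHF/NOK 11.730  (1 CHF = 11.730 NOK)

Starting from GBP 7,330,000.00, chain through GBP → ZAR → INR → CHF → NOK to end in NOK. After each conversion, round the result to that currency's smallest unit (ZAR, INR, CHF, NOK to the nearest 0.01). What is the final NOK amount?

NOK 110,524,022.28

GBP 7,330,000.00 ÷ 0.038779 = ZAR 189,019,830.32
ZAR 189,019,830.32 × 4.1762 = INR 789,384,615.38
INR 789,384,615.38 ÷ 83.778 = CHF 9,422,337.79
CHF 9,422,337.79 × 11.730 = NOK 110,524,022.28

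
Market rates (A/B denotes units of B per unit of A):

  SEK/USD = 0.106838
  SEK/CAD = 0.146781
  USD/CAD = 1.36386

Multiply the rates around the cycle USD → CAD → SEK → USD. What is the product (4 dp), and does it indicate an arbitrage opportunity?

0.9927 (arbitrage exists)

Around USD → CAD → SEK → USD: 1 × 1.36386 ÷ 0.146781 × 0.106838 = 0.992718
Product < 1; profitable direction is USD → SEK → CAD → USD.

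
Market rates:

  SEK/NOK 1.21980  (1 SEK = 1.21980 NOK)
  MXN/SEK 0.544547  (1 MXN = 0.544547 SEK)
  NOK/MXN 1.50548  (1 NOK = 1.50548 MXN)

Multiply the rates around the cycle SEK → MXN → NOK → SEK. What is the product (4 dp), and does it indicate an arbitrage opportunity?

Around SEK → MXN → NOK → SEK: 1 ÷ 0.544547 ÷ 1.50548 ÷ 1.21980 = 1.000002
Product ≈ 1 (deviation 0.000%, within rounding noise).

1.0000 (no arbitrage)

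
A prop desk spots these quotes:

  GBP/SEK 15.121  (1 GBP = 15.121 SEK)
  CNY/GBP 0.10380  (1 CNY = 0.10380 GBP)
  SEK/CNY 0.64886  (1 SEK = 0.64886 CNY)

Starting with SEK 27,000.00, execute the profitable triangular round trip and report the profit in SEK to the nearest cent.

Profit: SEK 497.46

Profitable loop is SEK → CNY → GBP → SEK:
SEK 27,000.00 × 0.64886 = CNY 17,519.22
CNY 17,519.22 × 0.10380 = GBP 1,818.50
GBP 1,818.50 × 15.121 = SEK 27,497.46
Profit = SEK 27,497.46 − SEK 27,000.00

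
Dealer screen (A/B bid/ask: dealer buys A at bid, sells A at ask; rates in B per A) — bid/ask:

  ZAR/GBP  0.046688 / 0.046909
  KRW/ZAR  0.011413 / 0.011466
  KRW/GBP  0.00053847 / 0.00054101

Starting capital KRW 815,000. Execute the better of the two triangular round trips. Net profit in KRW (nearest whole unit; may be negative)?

Net profit: KRW 926

Best loop KRW → GBP → ZAR → KRW:
KRW 815,000 × 0.00053847 (sell KRW at bid) = GBP 438.85
GBP 438.85 ÷ 0.046909 (buy ZAR at ask) = ZAR 9,355.41
ZAR 9,355.41 ÷ 0.011466 (buy KRW at ask) = KRW 815,926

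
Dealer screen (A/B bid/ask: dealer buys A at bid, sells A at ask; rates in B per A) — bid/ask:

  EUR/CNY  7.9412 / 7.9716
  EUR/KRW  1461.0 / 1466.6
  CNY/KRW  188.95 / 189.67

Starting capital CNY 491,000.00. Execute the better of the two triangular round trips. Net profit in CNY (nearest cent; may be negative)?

Best loop CNY → KRW → EUR → CNY:
CNY 491,000.00 × 188.95 (sell CNY at bid) = KRW 92,774,450
KRW 92,774,450 ÷ 1466.6 (buy EUR at ask) = EUR 63,258.18
EUR 63,258.18 × 7.9412 (sell EUR at bid) = CNY 502,345.88

Net profit: CNY 11,345.88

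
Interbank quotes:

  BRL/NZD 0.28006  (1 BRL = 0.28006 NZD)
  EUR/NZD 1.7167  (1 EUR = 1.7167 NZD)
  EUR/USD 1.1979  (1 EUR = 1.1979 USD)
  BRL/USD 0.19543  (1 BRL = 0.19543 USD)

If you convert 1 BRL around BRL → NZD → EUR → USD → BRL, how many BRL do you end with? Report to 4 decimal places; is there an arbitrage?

1.0000 (no arbitrage)

Around BRL → NZD → EUR → USD → BRL: 1 × 0.28006 ÷ 1.7167 × 1.1979 ÷ 0.19543 = 0.999968
Product ≈ 1 (deviation 0.003%, within rounding noise).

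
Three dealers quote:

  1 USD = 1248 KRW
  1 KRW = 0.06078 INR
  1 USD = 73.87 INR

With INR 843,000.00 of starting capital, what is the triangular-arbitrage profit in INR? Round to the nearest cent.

Profit: INR 22,634.90

Profitable loop is INR → USD → KRW → INR:
INR 843,000.00 ÷ 73.87 = USD 11,411.94
USD 11,411.94 × 1248 = KRW 14,242,101
KRW 14,242,101 × 0.06078 = INR 865,634.90
Profit = INR 865,634.90 − INR 843,000.00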